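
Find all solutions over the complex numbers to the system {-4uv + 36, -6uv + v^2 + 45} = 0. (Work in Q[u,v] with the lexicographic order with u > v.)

Compute a lex Gröbner basis by Buchberger's algorithm.
f_1 = -4uv + 36, LT = uv.
f_2 = -6uv + v^2 + 45, LT = uv.

S(f_1,f_2): lcm = uv. S = 1/6v^2 - 3/2.
  leading term v^2: no divisor's leading term divides it; move 1/6v^2 to the remainder.
  leading term 1: no divisor's leading term divides it; move -3/2 to the remainder.
  remainder 1/6v^2 - 3/2 ≠ 0; add h_3 = 1/6v^2 - 3/2 to the basis.

S(f_1,h_3): lcm = uv^2. S = 9u - 9v.
  leading term u: no divisor's leading term divides it; move 9u to the remainder.
  leading term v: no divisor's leading term divides it; move -9v to the remainder.
  remainder 9u - 9v ≠ 0; add h_4 = 9u - 9v to the basis.

The other S-polynomials (S(f_2,h_3), S(f_1,h_4), S(f_2,h_4), S(h_3,h_4)) all reduce to 0 modulo the current basis, so we have a Gröbner basis.
Inter-reduce: drop elements whose leading term is divisible by another's, tail-reduce, and make monic.
Reduced Gröbner basis: {u - v, v^2 - 9}.

Elimination: the polynomial v^2 - 9 lies in the elimination ideal for v, so v ∈ {-3, 3}. For each such v, the remaining basis elements (now univariate) give the rest of the solution.
  v = -3: the earlier basis element becomes u + 3 = 0, giving u = -3 — point (-3, -3).
  v = 3: the earlier basis element becomes u - 3 = 0, giving u = 3 — point (3, 3).

{(-3, -3), (3, 3)}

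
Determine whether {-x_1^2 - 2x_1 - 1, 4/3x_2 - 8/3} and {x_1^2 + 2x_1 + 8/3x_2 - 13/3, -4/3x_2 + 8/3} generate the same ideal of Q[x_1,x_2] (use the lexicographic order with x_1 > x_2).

Yes, the ideals are equal.

For a fixed monomial order, each ideal has a unique reduced Gröbner basis; comparing bases decides equality.
Buchberger on the first generating set:
f_1 = -x_1^2 - 2x_1 - 1, LT = x_1^2.
f_2 = 4/3x_2 - 8/3, LT = x_2.

The S-polynomials (S(f_1,f_2)) all reduce to 0 modulo the current basis, so we have a Gröbner basis.
Inter-reduce: drop elements whose leading term is divisible by another's, tail-reduce, and make monic.
Reduced Gröbner basis: {x_1^2 + 2x_1 + 1, x_2 - 2}.

Buchberger on the second generating set:
h_1 = x_1^2 + 2x_1 + 8/3x_2 - 13/3, LT = x_1^2.
h_2 = -4/3x_2 + 8/3, LT = x_2.

The S-polynomials (S(h_1,h_2)) all reduce to 0 modulo the current basis, so we have a Gröbner basis.
Inter-reduce: drop elements whose leading term is divisible by another's, tail-reduce, and make monic.
Reduced Gröbner basis: {x_1^2 + 2x_1 + 1, x_2 - 2}.

Same reduced basis, so the two generating sets span the same ideal.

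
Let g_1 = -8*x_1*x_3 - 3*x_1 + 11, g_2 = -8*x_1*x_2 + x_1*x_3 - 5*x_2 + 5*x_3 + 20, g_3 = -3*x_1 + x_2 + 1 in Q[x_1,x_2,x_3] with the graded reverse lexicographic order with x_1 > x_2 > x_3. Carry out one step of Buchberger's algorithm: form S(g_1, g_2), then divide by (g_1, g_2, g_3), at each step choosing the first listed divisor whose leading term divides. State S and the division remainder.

S(g_1, g_2) = 1/8*x_1*x_3**2 + 3/8*x_1*x_2 - 5/8*x_2*x_3 + 5/8*x_3**2 - 11/8*x_2 + 5/2*x_3; remainder on division = -5/8*x_2*x_3 + 5/8*x_3**2 - 103/64*x_2 + 93/32*x_3 + 15/16.

lcm(LM(g_1), LM(g_2)) = x_1*x_2*x_3.
S = (lcm/LT(g_1))·g_1 − (lcm/LT(g_2))·g_2 = 1/8*x_1*x_3**2 + 3/8*x_1*x_2 - 5/8*x_2*x_3 + 5/8*x_3**2 - 11/8*x_2 + 5/2*x_3.
Reduce S modulo (g_1, g_2, g_3) in that order:
  leading term x_1*x_3**2: subtract (-1/64*x_3)·g_1 from 1/8*x_1*x_3**2 + 3/8*x_1*x_2 - 5/8*x_2*x_3 + 5/8*x_3**2 - 11/8*x_2 + 5/2*x_3 → 3/8*x_1*x_2 - 3/64*x_1*x_3 - 5/8*x_2*x_3 + 5/8*x_3**2 - 11/8*x_2 + 171/64*x_3
  leading term x_1*x_2: subtract (-3/64)·g_2 from 3/8*x_1*x_2 - 3/64*x_1*x_3 - 5/8*x_2*x_3 + 5/8*x_3**2 - 11/8*x_2 + 171/64*x_3 → -5/8*x_2*x_3 + 5/8*x_3**2 - 103/64*x_2 + 93/32*x_3 + 15/16
  leading term x_2*x_3: no divisor's leading term divides it; move -5/8*x_2*x_3 to the remainder.
  leading term x_3**2: no divisor's leading term divides it; move 5/8*x_3**2 to the remainder.
  leading term x_2: no divisor's leading term divides it; move -103/64*x_2 to the remainder.
  leading term x_3: no divisor's leading term divides it; move 93/32*x_3 to the remainder.
  leading term 1: no divisor's leading term divides it; move 15/16 to the remainder.
The remainder -5/8*x_2*x_3 + 5/8*x_3**2 - 103/64*x_2 + 93/32*x_3 + 15/16 is nonzero, so it would be added as the next basis element.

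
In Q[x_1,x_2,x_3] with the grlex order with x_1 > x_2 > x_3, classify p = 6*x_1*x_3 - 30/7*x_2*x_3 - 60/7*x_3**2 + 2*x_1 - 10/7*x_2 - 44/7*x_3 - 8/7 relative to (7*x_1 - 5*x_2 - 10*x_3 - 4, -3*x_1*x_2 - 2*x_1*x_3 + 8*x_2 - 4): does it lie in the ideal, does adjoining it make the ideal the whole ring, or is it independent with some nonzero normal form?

First compute the reduced Gröbner basis of I by Buchberger's algorithm.
f_1 = 7*x_1 - 5*x_2 - 10*x_3 - 4, LT = x_1.
f_2 = -3*x_1*x_2 - 2*x_1*x_3 + 8*x_2 - 4, LT = x_1*x_2.

S(f_1,f_2): lcm = x_1*x_2. S = -2/3*x_1*x_3 - 5/7*x_2**2 - 10/7*x_2*x_3 + 44/21*x_2 - 4/3.
  leading term x_1*x_3: subtract (-2/21*x_3)·f_1 from -2/3*x_1*x_3 - 5/7*x_2**2 - 10/7*x_2*x_3 + 44/21*x_2 - 4/3 → -5/7*x_2**2 - 40/21*x_2*x_3 - 20/21*x_3**2 + 44/21*x_2 - 8/21*x_3 - 4/3
  leading term x_2**2: no divisor's leading term divides it; move -5/7*x_2**2 to the remainder.
  leading term x_2*x_3: no divisor's leading term divides it; move -40/21*x_2*x_3 to the remainder.
  leading term x_3**2: no divisor's leading term divides it; move -20/21*x_3**2 to the remainder.
  leading term x_2: no divisor's leading term divides it; move 44/21*x_2 to the remainder.
  leading term x_3: no divisor's leading term divides it; move -8/21*x_3 to the remainder.
  leading term 1: no divisor's leading term divides it; move -4/3 to the remainder.
  remainder -5/7*x_2**2 - 40/21*x_2*x_3 - 20/21*x_3**2 + 44/21*x_2 - 8/21*x_3 - 4/3 ≠ 0; add h_3 = -5/7*x_2**2 - 40/21*x_2*x_3 - 20/21*x_3**2 + 44/21*x_2 - 8/21*x_3 - 4/3 to the basis.

The other S-polynomials (S(f_1,h_3), S(f_2,h_3)) all reduce to 0 modulo the current basis, so we have a Gröbner basis.
Inter-reduce: drop elements whose leading term is divisible by another's, tail-reduce, and make monic.
Reduced Gröbner basis: {x_2**2 + 8/3*x_2*x_3 + 4/3*x_3**2 - 44/15*x_2 + 8/15*x_3 + 28/15, x_1 - 5/7*x_2 - 10/7*x_3 - 4/7}.
Label its elements g_1 = x_2**2 + 8/3*x_2*x_3 + 4/3*x_3**2 - 44/15*x_2 + 8/15*x_3 + 28/15, g_2 = x_1 - 5/7*x_2 - 10/7*x_3 - 4/7.

Reduce p = 6*x_1*x_3 - 30/7*x_2*x_3 - 60/7*x_3**2 + 2*x_1 - 10/7*x_2 - 44/7*x_3 - 8/7 modulo G:
  leading term x_1*x_3: subtract (6*x_3)·g_2 from 6*x_1*x_3 - 30/7*x_2*x_3 - 60/7*x_3**2 + 2*x_1 - 10/7*x_2 - 44/7*x_3 - 8/7 → 2*x_1 - 10/7*x_2 - 20/7*x_3 - 8/7
  leading term x_1: subtract (2)·g_2 from 2*x_1 - 10/7*x_2 - 20/7*x_3 - 8/7 → 0
  normal form = 0.
Since the normal form is 0, p ∈ I.

The remainder on division by a Gröbner basis is unique — it is the normal form.

6*x_1*x_3 - 30/7*x_2*x_3 - 60/7*x_3**2 + 2*x_1 - 10/7*x_2 - 44/7*x_3 - 8/7 lies in I (it reduces to 0).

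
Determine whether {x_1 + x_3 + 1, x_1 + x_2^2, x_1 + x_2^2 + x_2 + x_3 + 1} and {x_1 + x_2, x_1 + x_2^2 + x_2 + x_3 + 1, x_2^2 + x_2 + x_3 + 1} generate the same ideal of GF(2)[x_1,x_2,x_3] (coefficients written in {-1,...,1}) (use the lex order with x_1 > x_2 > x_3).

Since reduced Gröbner bases are canonical representatives of ideals under a given ordering, it suffices to compute and compare them.
Buchberger on the first generating set:
f_1 = x_1 + x_3 + 1, LT = x_1.
f_2 = x_1 + x_2^2, LT = x_1.
f_3 = x_1 + x_2^2 + x_2 + x_3 + 1, LT = x_1.

S(f_1,f_2): lcm = x_1. S = x_2^2 + x_3 + 1.
  reduce S modulo (f_1, f_2, f_3):
  remainder x_2^2 + x_3 + 1 ≠ 0; add g_4 = x_2^2 + x_3 + 1 to the basis.

S(f_1,f_3): lcm = x_1. S = x_2^2 + x_2.
  reduce S modulo (f_1, f_2, f_3, g_4):
  remainder x_2 + x_3 + 1 ≠ 0; add g_5 = x_2 + x_3 + 1 to the basis.

S(g_4,g_5): lcm = x_2^2. S = x_2x_3 + x_2 + x_3 + 1.
  reduce S modulo (f_1, f_2, f_3, g_4, g_5):
  remainder x_3^2 + x_3 ≠ 0; add g_6 = x_3^2 + x_3 to the basis.

The other S-polynomials (S(f_2,f_3), S(f_1,g_4), S(f_2,g_4), S(f_3,g_4), S(f_1,g_5), S(f_2,g_5), S(f_3,g_5), S(f_1,g_6), S(f_2,g_6), S(f_3,g_6), S(g_4,g_6), S(g_5,g_6)) all reduce to 0 modulo the current basis, so we have a Gröbner basis.
Inter-reduce: drop elements whose leading term is divisible by another's, tail-reduce, and make monic.
Reduced Gröbner basis: {x_1 + x_3 + 1, x_2 + x_3 + 1, x_3^2 + x_3}.

Buchberger on the second generating set:
h_1 = x_1 + x_2, LT = x_1.
h_2 = x_1 + x_2^2 + x_2 + x_3 + 1, LT = x_1.
h_3 = x_2^2 + x_2 + x_3 + 1, LT = x_2^2.

S(h_1,h_2): lcm = x_1. S = x_2^2 + x_3 + 1.
  reduce S modulo (h_1, h_2, h_3):
  remainder x_2 ≠ 0; add k_4 = x_2 to the basis.

S(h_3,k_4): lcm = x_2^2. S = x_2 + x_3 + 1.
  reduce S modulo (h_1, h_2, h_3, k_4):
  remainder x_3 + 1 ≠ 0; add k_5 = x_3 + 1 to the basis.

The other S-polynomials (S(h_1,h_3), S(h_2,h_3), S(h_1,k_4), S(h_2,k_4), S(h_1,k_5), S(h_2,k_5), S(h_3,k_5), S(k_4,k_5)) all reduce to 0 modulo the current basis, so we have a Gröbner basis.
Inter-reduce: drop elements whose leading term is divisible by another's, tail-reduce, and make monic.
Reduced Gröbner basis: {x_1, x_2, x_3 + 1}.

Since the reduced bases disagree, the two ideals are not the same.
The choice of monomial ordering does not affect the verdict — as long as both bases are computed under the same ordering, their equality decides ideal equality.

No, the ideals differ.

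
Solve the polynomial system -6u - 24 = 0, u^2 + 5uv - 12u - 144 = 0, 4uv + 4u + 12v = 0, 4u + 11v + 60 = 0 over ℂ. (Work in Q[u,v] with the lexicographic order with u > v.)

Compute a lex Gröbner basis by Buchberger's algorithm.
f_1 = -6u - 24, LT = u.
f_2 = u^2 + 5uv - 12u - 144, LT = u^2.
f_3 = 4uv + 4u + 12v, LT = uv.
f_4 = 4u + 11v + 60, LT = u.

S(f_1,f_2): lcm = u^2. S = -5uv + 16u + 144.
  reduce S modulo (f_1, f_2, f_3, f_4):
  remainder 20v + 80 ≠ 0; add h_5 = 20v + 80 to the basis.

The other S-polynomials (S(f_1,f_3), S(f_1,f_4), S(f_2,f_3), S(f_2,f_4), S(f_3,f_4), S(f_1,h_5), S(f_2,h_5), S(f_3,h_5), S(f_4,h_5)) all reduce to 0 modulo the current basis, so we have a Gröbner basis.
Inter-reduce: drop elements whose leading term is divisible by another's, tail-reduce, and make monic.
Reduced Gröbner basis: {u + 4, v + 4}.

Elimination: the polynomial v + 4 lies in the elimination ideal for v, so v ∈ {-4}. For each such v, the remaining basis elements (now univariate) give the rest of the solution.
  v = -4: the earlier basis element becomes u + 4 = 0, giving u = -4 — point (-4, -4).
This is the nonlinear analogue of row-reducing a linear system.

{(-4, -4)}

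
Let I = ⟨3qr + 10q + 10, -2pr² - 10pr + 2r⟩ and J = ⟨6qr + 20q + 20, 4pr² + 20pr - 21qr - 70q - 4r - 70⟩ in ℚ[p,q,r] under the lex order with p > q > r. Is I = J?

For a fixed monomial order, each ideal has a unique reduced Gröbner basis; comparing bases decides equality.
Buchberger on the first generating set:
f_1 = 3qr + 10q + 10, LT = qr.
f_2 = -2pr² - 10pr + 2r, LT = pr².

S(f_1,f_2): lcm = pqr². S = -5/3pqr + 10/3pr + qr.
  leading term pqr: subtract (-5/9p)·f_1 from -5/3pqr + 10/3pr + qr → 50/9pq + 10/3pr + 50/9p + qr
  leading term pq: no divisor's leading term divides it; move 50/9pq to the remainder.
  leading term pr: no divisor's leading term divides it; move 10/3pr to the remainder.
  leading term p: no divisor's leading term divides it; move 50/9p to the remainder.
  leading term qr: subtract (⅓)·f_1 from qr → -10/3q - 10/3
  leading term q: no divisor's leading term divides it; move -10/3q to the remainder.
  leading term 1: no divisor's leading term divides it; move -10/3 to the remainder.
  remainder 50/9pq + 10/3pr + 50/9p - 10/3q - 10/3 ≠ 0; add g_3 = 50/9pq + 10/3pr + 50/9p - 10/3q - 10/3 to the basis.

S(f_1,g_3): lcm = pqr. S = 10/3pq - ⅗pr² - pr + 10/3p + ⅗qr + ⅗r.
  leading term pq: subtract (⅗)·g_3 from 10/3pq - ⅗pr² - pr + 10/3p + ⅗qr + ⅗r → -⅗pr² - 3pr + ⅗qr + 2q + ⅗r + 2
  leading term pr²: subtract (3/10)·f_2 from -⅗pr² - 3pr + ⅗qr + 2q + ⅗r + 2 → ⅗qr + 2q + 2
  leading term qr: subtract (⅕)·f_1 from ⅗qr + 2q + 2 → 0
  remainder 0.

S(f_2,g_3): lcm = pqr². S = 5pqr - ⅗pr³ - pr² + ⅗qr² - qr + ⅗r².
  leading term pqr: subtract (5/3p)·f_1 from 5pqr - ⅗pr³ - pr² + ⅗qr² - qr + ⅗r² → -50/3pq - ⅗pr³ - pr² - 50/3p + ⅗qr² - qr + ⅗r²
  leading term pq: subtract (-3)·g_3 from -50/3pq - ⅗pr³ - pr² - 50/3p + ⅗qr² - qr + ⅗r² → -⅗pr³ - pr² + 10pr + ⅗qr² - qr - 10q + ⅗r² - 10
  leading term pr³: subtract (3/10r)·f_2 from -⅗pr³ - pr² + 10pr + ⅗qr² - qr - 10q + ⅗r² - 10 → 2pr² + 10pr + ⅗qr² - qr - 10q - 10
  leading term pr²: subtract (-1)·f_2 from 2pr² + 10pr + ⅗qr² - qr - 10q - 10 → ⅗qr² - qr - 10q + 2r - 10
  leading term qr²: subtract (⅕r)·f_1 from ⅗qr² - qr - 10q + 2r - 10 → -3qr - 10q - 10
  leading term qr: subtract (-1)·f_1 from -3qr - 10q - 10 → 0
  remainder 0.

Every S-polynomial of the final basis reduces to 0, so we have a Gröbner basis.
Inter-reduce: drop elements whose leading term is divisible by another's, tail-reduce, and make monic.
Reduced Gröbner basis: {pq + ⅗pr + p - ⅗q - ⅗, pr² + 5pr - r, qr + 10/3q + 10/3}.

Buchberger on the second generating set:
h_1 = 6qr + 20q + 20, LT = qr.
h_2 = 4pr² + 20pr - 21qr - 70q - 4r - 70, LT = pr².

S(h_1,h_2): lcm = pqr². S = -5/3pqr + 10/3pr + 21/4q²r + 35/2q² + qr + 35/2q.
  leading term pqr: subtract (-5/18p)·h_1 from -5/3pqr + 10/3pr + 21/4q²r + 35/2q² + qr + 35/2q → 50/9pq + 10/3pr + 50/9p + 21/4q²r + 35/2q² + qr + 35/2q
  leading term pq: no divisor's leading term divides it; move 50/9pq to the remainder.
  leading term pr: no divisor's leading term divides it; move 10/3pr to the remainder.
  leading term p: no divisor's leading term divides it; move 50/9p to the remainder.
  leading term q²r: subtract (⅞q)·h_1 from 21/4q²r + 35/2q² + qr + 35/2q → qr
  leading term qr: subtract (⅙)·h_1 from qr → -10/3q - 10/3
  leading term q: no divisor's leading term divides it; move -10/3q to the remainder.
  leading term 1: no divisor's leading term divides it; move -10/3 to the remainder.
  remainder 50/9pq + 10/3pr + 50/9p - 10/3q - 10/3 ≠ 0; add k_3 = 50/9pq + 10/3pr + 50/9p - 10/3q - 10/3 to the basis.

S(h_1,k_3): lcm = pqr. S = 10/3pq - ⅗pr² - pr + 10/3p + ⅗qr + ⅗r.
  leading term pq: subtract (⅗)·k_3 from 10/3pq - ⅗pr² - pr + 10/3p + ⅗qr + ⅗r → -⅗pr² - 3pr + ⅗qr + 2q + ⅗r + 2
  leading term pr²: subtract (-3/20)·h_2 from -⅗pr² - 3pr + ⅗qr + 2q + ⅗r + 2 → -51/20qr - 17/2q - 17/2
  leading term qr: subtract (-17/40)·h_1 from -51/20qr - 17/2q - 17/2 → 0
  remainder 0.

S(h_2,k_3): lcm = pqr². S = 5pqr - ⅗pr³ - pr² - 21/4q²r - 35/2q² + ⅗qr² - qr - 35/2q + ⅗r².
  leading term pqr: subtract (⅚p)·h_1 from 5pqr - ⅗pr³ - pr² - 21/4q²r - 35/2q² + ⅗qr² - qr - 35/2q + ⅗r² → -50/3pq - ⅗pr³ - pr² - 50/3p - 21/4q²r - 35/2q² + ⅗qr² - qr - 35/2q + ⅗r²
  leading term pq: subtract (-3)·k_3 from -50/3pq - ⅗pr³ - pr² - 50/3p - 21/4q²r - 35/2q² + ⅗qr² - qr - 35/2q + ⅗r² → -⅗pr³ - pr² + 10pr - 21/4q²r - 35/2q² + ⅗qr² - qr - 55/2q + ⅗r² - 10
  leading term pr³: subtract (-3/20r)·h_2 from -⅗pr³ - pr² + 10pr - 21/4q²r - 35/2q² + ⅗qr² - qr - 55/2q + ⅗r² - 10 → 2pr² + 10pr - 21/4q²r - 35/2q² - 51/20qr² - 23/2qr - 55/2q - 21/2r - 10
  leading term pr²: subtract (½)·h_2 from 2pr² + 10pr - 21/4q²r - 35/2q² - 51/20qr² - 23/2qr - 55/2q - 21/2r - 10 → -21/4q²r - 35/2q² - 51/20qr² - qr + 15/2q - 17/2r + 25
  leading term q²r: subtract (-⅞q)·h_1 from -21/4q²r - 35/2q² - 51/20qr² - qr + 15/2q - 17/2r + 25 → -51/20qr² - qr + 25q - 17/2r + 25
  leading term qr²: subtract (-17/40r)·h_1 from -51/20qr² - qr + 25q - 17/2r + 25 → 15/2qr + 25q + 25
  leading term qr: subtract (5/4)·h_1 from 15/2qr + 25q + 25 → 0
  remainder 0.

Every S-polynomial of the final basis reduces to 0, so we have a Gröbner basis.
Inter-reduce: drop elements whose leading term is divisible by another's, tail-reduce, and make monic.
Reduced Gröbner basis: {pq + ⅗pr + p - ⅗q - ⅗, pr² + 5pr - r, qr + 10/3q + 10/3}.

These coincide, so the ideals are equal.

Yes, the ideals are equal.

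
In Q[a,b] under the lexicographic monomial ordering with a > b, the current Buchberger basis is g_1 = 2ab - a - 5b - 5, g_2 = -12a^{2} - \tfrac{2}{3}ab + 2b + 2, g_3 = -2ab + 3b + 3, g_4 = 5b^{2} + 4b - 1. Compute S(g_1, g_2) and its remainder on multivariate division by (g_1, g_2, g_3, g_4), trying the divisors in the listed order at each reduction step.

lcm(LM(g_1), LM(g_2)) = a^{2}b.
S = (lcm/LT(g_1))·g_1 − (lcm/LT(g_2))·g_2 = -\tfrac{1}{2}a^{2} - \tfrac{1}{18}ab^{2} - \tfrac{5}{2}ab - \tfrac{5}{2}a + \tfrac{1}{6}b^{2} + \tfrac{1}{6}b.
Reduce S modulo (g_1, g_2, g_3, g_4) in that order:
  leading term a^{2}: subtract (\tfrac{1}{24})·g_2 from -\tfrac{1}{2}a^{2} - \tfrac{1}{18}ab^{2} - \tfrac{5}{2}ab - \tfrac{5}{2}a + \tfrac{1}{6}b^{2} + \tfrac{1}{6}b → -\tfrac{1}{18}ab^{2} - \tfrac{89}{36}ab - \tfrac{5}{2}a + \tfrac{1}{6}b^{2} + \tfrac{1}{12}b - \tfrac{1}{12}
  leading term ab^{2}: subtract (-\tfrac{1}{36}b)·g_1 from -\tfrac{1}{18}ab^{2} - \tfrac{89}{36}ab - \tfrac{5}{2}a + \tfrac{1}{6}b^{2} + \tfrac{1}{12}b - \tfrac{1}{12} → -\tfrac{5}{2}ab - \tfrac{5}{2}a + \tfrac{1}{36}b^{2} - \tfrac{1}{18}b - \tfrac{1}{12}
  leading term ab: subtract (-\tfrac{5}{4})·g_1 from -\tfrac{5}{2}ab - \tfrac{5}{2}a + \tfrac{1}{36}b^{2} - \tfrac{1}{18}b - \tfrac{1}{12} → -\tfrac{15}{4}a + \tfrac{1}{36}b^{2} - \tfrac{227}{36}b - \tfrac{19}{3}
  leading term a: no divisor's leading term divides it; move -\tfrac{15}{4}a to the remainder.
  leading term b^{2}: subtract (\tfrac{1}{180})·g_4 from \tfrac{1}{36}b^{2} - \tfrac{227}{36}b - \tfrac{19}{3} → -\tfrac{1139}{180}b - \tfrac{1139}{180}
  leading term b: no divisor's leading term divides it; move -\tfrac{1139}{180}b to the remainder.
  leading term 1: no divisor's leading term divides it; move -\tfrac{1139}{180} to the remainder.
The remainder -\tfrac{15}{4}a - \tfrac{1139}{180}b - \tfrac{1139}{180} is nonzero, so it would be added as the next basis element.

S(g_1, g_2) = -\tfrac{1}{2}a^{2} - \tfrac{1}{18}ab^{2} - \tfrac{5}{2}ab - \tfrac{5}{2}a + \tfrac{1}{6}b^{2} + \tfrac{1}{6}b; remainder on division = -\tfrac{15}{4}a - \tfrac{1139}{180}b - \tfrac{1139}{180}.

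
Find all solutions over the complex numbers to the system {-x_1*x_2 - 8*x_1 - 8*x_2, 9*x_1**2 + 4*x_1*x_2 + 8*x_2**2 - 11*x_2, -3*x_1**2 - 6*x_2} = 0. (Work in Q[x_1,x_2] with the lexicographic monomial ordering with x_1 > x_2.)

{(0, 0)}

Compute a lex Gröbner basis by Buchberger's algorithm.
f_1 = -x_1*x_2 - 8*x_1 - 8*x_2, LT = x_1*x_2.
f_2 = 9*x_1**2 + 4*x_1*x_2 + 8*x_2**2 - 11*x_2, LT = x_1**2.
f_3 = -3*x_1**2 - 6*x_2, LT = x_1**2.

S(f_1,f_2): lcm = x_1**2*x_2. S = 8*x_1**2 - 4/9*x_1*x_2**2 + 8*x_1*x_2 - 8/9*x_2**3 + 11/9*x_2**2.
  leading term x_1**2: subtract (8/9)·f_2 from 8*x_1**2 - 4/9*x_1*x_2**2 + 8*x_1*x_2 - 8/9*x_2**3 + 11/9*x_2**2 → -4/9*x_1*x_2**2 + 40/9*x_1*x_2 - 8/9*x_2**3 - 53/9*x_2**2 + 88/9*x_2
  leading term x_1*x_2**2: subtract (4/9*x_2)·f_1 from -4/9*x_1*x_2**2 + 40/9*x_1*x_2 - 8/9*x_2**3 - 53/9*x_2**2 + 88/9*x_2 → 8*x_1*x_2 - 8/9*x_2**3 - 7/3*x_2**2 + 88/9*x_2
  leading term x_1*x_2: subtract (-8)·f_1 from 8*x_1*x_2 - 8/9*x_2**3 - 7/3*x_2**2 + 88/9*x_2 → -64*x_1 - 8/9*x_2**3 - 7/3*x_2**2 - 488/9*x_2
  leading term x_1: no divisor's leading term divides it; move -64*x_1 to the remainder.
  leading term x_2**3: no divisor's leading term divides it; move -8/9*x_2**3 to the remainder.
  leading term x_2**2: no divisor's leading term divides it; move -7/3*x_2**2 to the remainder.
  leading term x_2: no divisor's leading term divides it; move -488/9*x_2 to the remainder.
  remainder -64*x_1 - 8/9*x_2**3 - 7/3*x_2**2 - 488/9*x_2 ≠ 0; add h_4 = -64*x_1 - 8/9*x_2**3 - 7/3*x_2**2 - 488/9*x_2 to the basis.

S(f_1,f_3): lcm = x_1**2*x_2. S = 8*x_1**2 + 8*x_1*x_2 - 2*x_2**2.
  leading term x_1**2: subtract (8/9)·f_2 from 8*x_1**2 + 8*x_1*x_2 - 2*x_2**2 → 40/9*x_1*x_2 - 82/9*x_2**2 + 88/9*x_2
  leading term x_1*x_2: subtract (-40/9)·f_1 from 40/9*x_1*x_2 - 82/9*x_2**2 + 88/9*x_2 → -320/9*x_1 - 82/9*x_2**2 - 232/9*x_2
  leading term x_1: subtract (5/9)·h_4 from -320/9*x_1 - 82/9*x_2**2 - 232/9*x_2 → 40/81*x_2**3 - 211/27*x_2**2 + 352/81*x_2
  leading term x_2**3: no divisor's leading term divides it; move 40/81*x_2**3 to the remainder.
  leading term x_2**2: no divisor's leading term divides it; move -211/27*x_2**2 to the remainder.
  leading term x_2: no divisor's leading term divides it; move 352/81*x_2 to the remainder.
  remainder 40/81*x_2**3 - 211/27*x_2**2 + 352/81*x_2 ≠ 0; add h_5 = 40/81*x_2**3 - 211/27*x_2**2 + 352/81*x_2 to the basis.

S(f_2,f_3): lcm = x_1**2. S = 4/9*x_1*x_2 + 8/9*x_2**2 - 29/9*x_2.
  leading term x_1*x_2: subtract (-4/9)·f_1 from 4/9*x_1*x_2 + 8/9*x_2**2 - 29/9*x_2 → -32/9*x_1 + 8/9*x_2**2 - 61/9*x_2
  leading term x_1: subtract (1/18)·h_4 from -32/9*x_1 + 8/9*x_2**2 - 61/9*x_2 → 4/81*x_2**3 + 55/54*x_2**2 - 305/81*x_2
  leading term x_2**3: subtract (1/10)·h_5 from 4/81*x_2**3 + 55/54*x_2**2 - 305/81*x_2 → 9/5*x_2**2 - 21/5*x_2
  leading term x_2**2: no divisor's leading term divides it; move 9/5*x_2**2 to the remainder.
  leading term x_2: no divisor's leading term divides it; move -21/5*x_2 to the remainder.
  remainder 9/5*x_2**2 - 21/5*x_2 ≠ 0; add h_6 = 9/5*x_2**2 - 21/5*x_2 to the basis.

S(f_1,h_4): lcm = x_1*x_2. S = 8*x_1 - 1/72*x_2**4 - 7/192*x_2**3 - 61/72*x_2**2 + 8*x_2.
  leading term x_1: subtract (-1/8)·h_4 from 8*x_1 - 1/72*x_2**4 - 7/192*x_2**3 - 61/72*x_2**2 + 8*x_2 → -1/72*x_2**4 - 85/576*x_2**3 - 41/36*x_2**2 + 11/9*x_2
  leading term x_2**4: subtract (-9/320*x_2)·h_5 from -1/72*x_2**4 - 85/576*x_2**3 - 41/36*x_2**2 + 11/9*x_2 → -529/1440*x_2**3 - 61/60*x_2**2 + 11/9*x_2
  leading term x_2**3: subtract (-4761/6400)·h_5 from -529/1440*x_2**3 - 61/60*x_2**2 + 11/9*x_2 → -43713/6400*x_2**2 + 891/200*x_2
  leading term x_2**2: subtract (-4857/1280)·h_6 from -43713/6400*x_2**2 + 891/200*x_2 → -14697/1280*x_2
  leading term x_2: no divisor's leading term divides it; move -14697/1280*x_2 to the remainder.
  remainder -14697/1280*x_2 ≠ 0; add h_7 = -14697/1280*x_2 to the basis.

The other S-polynomials (S(f_2,h_4), S(f_3,h_4), S(f_1,h_5), S(f_2,h_5), S(f_3,h_5), S(h_4,h_5), S(f_1,h_6), S(f_2,h_6), S(f_3,h_6), S(h_4,h_6), S(h_5,h_6), S(f_1,h_7), S(f_2,h_7), S(f_3,h_7), S(h_4,h_7), S(h_5,h_7), S(h_6,h_7)) all reduce to 0 modulo the current basis, so we have a Gröbner basis.
Inter-reduce: drop elements whose leading term is divisible by another's, tail-reduce, and make monic.
Reduced Gröbner basis: {x_1, x_2}.

The lex basis is triangular: the last element involves only x_2. Solving x_2 = 0 gives x_2 ∈ {0}; substituting each value into the earlier elements determines the remaining variables.
  x_2 = 0: the earlier basis element becomes x_1 = 0, giving x_1 = 0 — point (0, 0).
Zero-dimensionality of the ideal guarantees finitely many solutions over ℂ.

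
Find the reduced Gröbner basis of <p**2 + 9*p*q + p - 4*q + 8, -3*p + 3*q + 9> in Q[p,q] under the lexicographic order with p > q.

G = {p - q - 3, q**2 + 3*q + 2}

f_1 = p**2 + 9*p*q + p - 4*q + 8, LT = p**2.
f_2 = -3*p + 3*q + 9, LT = p.

S(f_1,f_2): lcm = p**2. S = 10*p*q + 4*p - 4*q + 8.
  reduce S modulo (f_1, f_2):
  remainder 10*q**2 + 30*q + 20 ≠ 0; add g_3 = 10*q**2 + 30*q + 20 to the basis.

The other S-polynomials (S(f_1,g_3), S(f_2,g_3)) all reduce to 0 modulo the current basis, so we have a Gröbner basis.
Inter-reduce: drop elements whose leading term is divisible by another's, tail-reduce, and make monic.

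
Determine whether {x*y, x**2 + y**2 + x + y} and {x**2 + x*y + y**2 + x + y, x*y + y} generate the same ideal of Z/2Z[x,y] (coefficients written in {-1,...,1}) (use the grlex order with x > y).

Equality of ideals is decidable: compute both reduced Gröbner bases (unique for the ordering) and check whether they agree.
Buchberger on the first generating set:
f_1 = x*y, LT = x*y.
f_2 = x**2 + y**2 + x + y, LT = x**2.

S(f_1,f_2): lcm = x**2*y. S = y**3 + x*y + y**2.
  leading term y**3: no divisor's leading term divides it; move y**3 to the remainder.
  leading term x*y: subtract (1)·f_1 from x*y + y**2 → y**2
  leading term y**2: no divisor's leading term divides it; move y**2 to the remainder.
  remainder y**3 + y**2 ≠ 0; add g_3 = y**3 + y**2 to the basis.

The other S-polynomials (S(f_1,g_3), S(f_2,g_3)) all reduce to 0 modulo the current basis, so we have a Gröbner basis.
Inter-reduce: drop elements whose leading term is divisible by another's, tail-reduce, and make monic.
Reduced Gröbner basis: {y**3 + y**2, x**2 + y**2 + x + y, x*y}.

Buchberger on the second generating set:
h_1 = x**2 + x*y + y**2 + x + y, LT = x**2.
h_2 = x*y + y, LT = x*y.

S(h_1,h_2): lcm = x**2*y. S = x*y**2 + y**3 + y**2.
  leading term x*y**2: subtract (y)·h_2 from x*y**2 + y**3 + y**2 → y**3
  leading term y**3: no divisor's leading term divides it; move y**3 to the remainder.
  remainder y**3 ≠ 0; add k_3 = y**3 to the basis.

The other S-polynomials (S(h_1,k_3), S(h_2,k_3)) all reduce to 0 modulo the current basis, so we have a Gröbner basis.
Inter-reduce: drop elements whose leading term is divisible by another's, tail-reduce, and make monic.
Reduced Gröbner basis: {y**3, x**2 + y**2 + x, x*y + y}.

Since the reduced bases disagree, the two ideals are not the same.
The same test decides containment: I ⊆ J iff every generator of I reduces to 0 modulo a Gröbner basis of J.

No, the ideals differ.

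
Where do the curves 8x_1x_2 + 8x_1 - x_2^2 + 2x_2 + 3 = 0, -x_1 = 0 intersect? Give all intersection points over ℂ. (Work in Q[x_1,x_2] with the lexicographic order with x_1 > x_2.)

Compute a lex Gröbner basis by Buchberger's algorithm.
f_1 = 8x_1x_2 + 8x_1 - x_2^2 + 2x_2 + 3, LT = x_1x_2.
f_2 = -x_1, LT = x_1.

S(f_1,f_2): lcm = x_1x_2. S = x_1 - 1/8x_2^2 + 1/4x_2 + 3/8.
  leading term x_1: subtract (-1)·f_2 from x_1 - 1/8x_2^2 + 1/4x_2 + 3/8 → -1/8x_2^2 + 1/4x_2 + 3/8
  leading term x_2^2: no divisor's leading term divides it; move -1/8x_2^2 to the remainder.
  leading term x_2: no divisor's leading term divides it; move 1/4x_2 to the remainder.
  leading term 1: no divisor's leading term divides it; move 3/8 to the remainder.
  remainder -1/8x_2^2 + 1/4x_2 + 3/8 ≠ 0; add h_3 = -1/8x_2^2 + 1/4x_2 + 3/8 to the basis.

The other S-polynomials (S(f_1,h_3), S(f_2,h_3)) all reduce to 0 modulo the current basis, so we have a Gröbner basis.
Inter-reduce: drop elements whose leading term is divisible by another's, tail-reduce, and make monic.
Reduced Gröbner basis: {x_1, x_2^2 - 2x_2 - 3}.

From the last basis element, x_2^2 - 2x_2 - 3 = 0, so x_2 takes values in {-1, 3}. Each choice, substituted upward through the basis, yields the corresponding point(s) of the solution set.
  x_2 = -1: the earlier basis element becomes x_1 = 0, giving x_1 = 0 — point (0, -1).
  x_2 = 3: the earlier basis element becomes x_1 = 0, giving x_1 = 0 — point (0, 3).
Check: every point annihilates each of the original generators.

{(0, -1), (0, 3)}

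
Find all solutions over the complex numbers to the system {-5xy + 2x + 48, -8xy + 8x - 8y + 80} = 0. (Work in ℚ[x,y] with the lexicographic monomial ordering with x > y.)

Compute a lex Gröbner basis by Buchberger's algorithm.
f_1 = -5xy + 2x + 48, LT = xy.
f_2 = -8xy + 8x - 8y + 80, LT = xy.

S(f_1,f_2): lcm = xy. S = ⅗x - y + ⅖.
  leading term x: no divisor's leading term divides it; move ⅗x to the remainder.
  leading term y: no divisor's leading term divides it; move -y to the remainder.
  leading term 1: no divisor's leading term divides it; move ⅖ to the remainder.
  remainder ⅗x - y + ⅖ ≠ 0; add h_3 = ⅗x - y + ⅖ to the basis.

S(f_1,h_3): lcm = xy. S = -⅖x + 5/3y² - ⅔y - 48/5.
  leading term x: subtract (-⅔)·h_3 from -⅖x + 5/3y² - ⅔y - 48/5 → 5/3y² - 4/3y - 28/3
  leading term y²: no divisor's leading term divides it; move 5/3y² to the remainder.
  leading term y: no divisor's leading term divides it; move -4/3y to the remainder.
  leading term 1: no divisor's leading term divides it; move -28/3 to the remainder.
  remainder 5/3y² - 4/3y - 28/3 ≠ 0; add h_4 = 5/3y² - 4/3y - 28/3 to the basis.

The other S-polynomials (S(f_2,h_3), S(f_1,h_4), S(f_2,h_4), S(h_3,h_4)) all reduce to 0 modulo the current basis, so we have a Gröbner basis.
Inter-reduce: drop elements whose leading term is divisible by another's, tail-reduce, and make monic.
Reduced Gröbner basis: {x - 5/3y + ⅔, y² - ⅘y - 28/5}.

From the last basis element, y² - ⅘y - 28/5 = 0, so y takes values in {-2, 14/5}. Each choice, substituted upward through the basis, yields the corresponding point(s) of the solution set.
  y = -2: the earlier basis element becomes x + 4 = 0, giving x = -4 — point (-4, -2).
  y = 14/5: the earlier basis element becomes x - 4 = 0, giving x = 4 — point (4, 14/5).
Each listed point satisfies every original equation (direct substitution).

{(-4, -2), (4, 14/5)}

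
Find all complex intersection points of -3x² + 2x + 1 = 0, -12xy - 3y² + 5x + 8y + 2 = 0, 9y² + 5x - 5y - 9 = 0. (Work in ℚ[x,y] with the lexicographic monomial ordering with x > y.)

Compute a lex Gröbner basis by Buchberger's algorithm.
f_1 = -3x² + 2x + 1, LT = x².
f_2 = -12xy + 5x - 3y² + 8y + 2, LT = xy.
f_3 = 5x + 9y² - 5y - 9, LT = x.

S(f_1,f_2): lcm = x²y. S = 5/12x² - ¼xy² + ⅙x - ⅓y.
  leading term x²: subtract (-5/36)·f_1 from 5/12x² - ¼xy² + ⅙x - ⅓y → -¼xy² + 4/9x - ⅓y + 5/36
  leading term xy²: subtract (1/48y)·f_2 from -¼xy² + 4/9x - ⅓y + 5/36 → -5/48xy + 4/9x + 1/16y³ - ⅙y² - ⅜y + 5/36
  leading term xy: subtract (5/576)·f_2 from -5/48xy + 4/9x + 1/16y³ - ⅙y² - ⅜y + 5/36 → 77/192x + 1/16y³ - 9/64y² - 4/9y + 35/288
  leading term x: subtract (77/960)·f_3 from 77/192x + 1/16y³ - 9/64y² - 4/9y + 35/288 → 1/16y³ - 69/80y² - 25/576y + 2429/2880
  leading term y³: no divisor's leading term divides it; move 1/16y³ to the remainder.
  leading term y²: no divisor's leading term divides it; move -69/80y² to the remainder.
  leading term y: no divisor's leading term divides it; move -25/576y to the remainder.
  leading term 1: no divisor's leading term divides it; move 2429/2880 to the remainder.
  remainder 1/16y³ - 69/80y² - 25/576y + 2429/2880 ≠ 0; add h_4 = 1/16y³ - 69/80y² - 25/576y + 2429/2880 to the basis.

S(f_1,f_3): lcm = x². S = -9/5xy² + xy + 17/15x - ⅓.
  leading term xy²: subtract (3/20y)·f_2 from -9/5xy² + xy + 17/15x - ⅓ → ¼xy + 17/15x + 9/20y³ - 6/5y² - 3/10y - ⅓
  leading term xy: subtract (-1/48)·f_2 from ¼xy + 17/15x + 9/20y³ - 6/5y² - 3/10y - ⅓ → 99/80x + 9/20y³ - 101/80y² - 2/15y - 7/24
  leading term x: subtract (99/400)·f_3 from 99/80x + 9/20y³ - 101/80y² - 2/15y - 7/24 → 9/20y³ - 349/100y² + 53/48y + 2323/1200
  leading term y³: subtract (36/5)·h_4 from 9/20y³ - 349/100y² + 53/48y + 2323/1200 → 68/25y² + 17/12y - 1241/300
  leading term y²: no divisor's leading term divides it; move 68/25y² to the remainder.
  leading term y: no divisor's leading term divides it; move 17/12y to the remainder.
  leading term 1: no divisor's leading term divides it; move -1241/300 to the remainder.
  remainder 68/25y² + 17/12y - 1241/300 ≠ 0; add h_5 = 68/25y² + 17/12y - 1241/300 to the basis.

S(f_2,f_3): lcm = xy. S = -5/12x - 9/5y³ + 5/4y² + 17/15y - ⅙.
  leading term x: subtract (-1/12)·f_3 from -5/12x - 9/5y³ + 5/4y² + 17/15y - ⅙ → -9/5y³ + 2y² + 43/60y - 11/12
  leading term y³: subtract (-144/5)·h_4 from -9/5y³ + 2y² + 43/60y - 11/12 → -571/25y² - 8/15y + 1753/75
  leading term y²: subtract (-571/68)·h_5 from -571/25y² - 8/15y + 1753/75 → 909/80y - 909/80
  leading term y: no divisor's leading term divides it; move 909/80y to the remainder.
  leading term 1: no divisor's leading term divides it; move -909/80 to the remainder.
  remainder 909/80y - 909/80 ≠ 0; add h_6 = 909/80y - 909/80 to the basis.

The other S-polynomials (S(f_1,h_4), S(f_2,h_4), S(f_3,h_4), S(f_1,h_5), S(f_2,h_5), S(f_3,h_5), S(h_4,h_5), S(f_1,h_6), S(f_2,h_6), S(f_3,h_6), S(h_4,h_6), S(h_5,h_6)) all reduce to 0 modulo the current basis, so we have a Gröbner basis.
Inter-reduce: drop elements whose leading term is divisible by another's, tail-reduce, and make monic.
Reduced Gröbner basis: {x - 1, y - 1}.

Since the basis is lex-ordered, y - 1 is univariate in y. Its roots are {1}. Back-substituting each root into the other basis elements fixes the other coordinates.
  y = 1: the earlier basis element becomes x - 1 = 0, giving x = 1 — point (1, 1).

{(1, 1)}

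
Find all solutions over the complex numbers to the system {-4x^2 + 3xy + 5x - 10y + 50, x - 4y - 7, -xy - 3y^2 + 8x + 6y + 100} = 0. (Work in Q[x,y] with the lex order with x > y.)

Compute a lex Gröbner basis by Buchberger's algorithm.
f_1 = -4x^2 + 3xy + 5x - 10y + 50, LT = x^2.
f_2 = x - 4y - 7, LT = x.
f_3 = -xy + 8x - 3y^2 + 6y + 100, LT = xy.

S(f_1,f_2): lcm = x^2. S = 13/4xy + 23/4x + 5/2y - 25/2.
  leading term xy: subtract (13/4y)·f_2 from 13/4xy + 23/4x + 5/2y - 25/2 → 23/4x + 13y^2 + 101/4y - 25/2
  leading term x: subtract (23/4)·f_2 from 23/4x + 13y^2 + 101/4y - 25/2 → 13y^2 + 193/4y + 111/4
  leading term y^2: no divisor's leading term divides it; move 13y^2 to the remainder.
  leading term y: no divisor's leading term divides it; move 193/4y to the remainder.
  leading term 1: no divisor's leading term divides it; move 111/4 to the remainder.
  remainder 13y^2 + 193/4y + 111/4 ≠ 0; add h_4 = 13y^2 + 193/4y + 111/4 to the basis.

S(f_1,f_3): lcm = x^2y. S = 8x^2 - 15/4xy^2 + 19/4xy + 100x + 5/2y^2 - 25/2y.
  leading term x^2: subtract (-2)·f_1 from 8x^2 - 15/4xy^2 + 19/4xy + 100x + 5/2y^2 - 25/2y → -15/4xy^2 + 43/4xy + 110x + 5/2y^2 - 65/2y + 100
  leading term xy^2: subtract (-15/4y^2)·f_2 from -15/4xy^2 + 43/4xy + 110x + 5/2y^2 - 65/2y + 100 → 43/4xy + 110x - 15y^3 - 95/4y^2 - 65/2y + 100
  leading term xy: subtract (43/4y)·f_2 from 43/4xy + 110x - 15y^3 - 95/4y^2 - 65/2y + 100 → 110x - 15y^3 + 77/4y^2 + 171/4y + 100
  leading term x: subtract (110)·f_2 from 110x - 15y^3 + 77/4y^2 + 171/4y + 100 → -15y^3 + 77/4y^2 + 1931/4y + 870
  leading term y^3: subtract (-15/13y)·h_4 from -15y^3 + 77/4y^2 + 1931/4y + 870 → 974/13y^2 + 6692/13y + 870
  leading term y^2: subtract (974/169)·h_4 from 974/13y^2 + 6692/13y + 870 → 80001/338y + 240003/338
  leading term y: no divisor's leading term divides it; move 80001/338y to the remainder.
  leading term 1: no divisor's leading term divides it; move 240003/338 to the remainder.
  remainder 80001/338y + 240003/338 ≠ 0; add h_5 = 80001/338y + 240003/338 to the basis.

S(f_2,f_3): lcm = xy. S = 8x - 7y^2 - y + 100.
  leading term x: subtract (8)·f_2 from 8x - 7y^2 - y + 100 → -7y^2 + 31y + 156
  leading term y^2: subtract (-7/13)·h_4 from -7y^2 + 31y + 156 → 2963/52y + 8889/52
  leading term y: subtract (13/54)·h_5 from 2963/52y + 8889/52 → 0
  remainder 0.

S(f_1,h_4): leading monomials are coprime, so the S-polynomial reduces to 0 (Buchberger's first criterion).
S(f_2,h_4): leading monomials are coprime, so the S-polynomial reduces to 0 (Buchberger's first criterion).
S(f_3,h_4): lcm = xy^2. S = -609/52xy - 111/52x + 3y^3 - 6y^2 - 100y.
  leading term xy: subtract (-609/52y)·f_2 from -609/52xy - 111/52x + 3y^3 - 6y^2 - 100y → -111/52x + 3y^3 - 687/13y^2 - 9463/52y
  leading term x: subtract (-111/52)·f_2 from -111/52x + 3y^3 - 687/13y^2 - 9463/52y → 3y^3 - 687/13y^2 - 9907/52y - 777/52
  leading term y^3: subtract (3/13y)·h_4 from 3y^3 - 687/13y^2 - 9907/52y - 777/52 → -3327/52y^2 - 2560/13y - 777/52
  leading term y^2: subtract (-3327/676)·h_4 from -3327/52y^2 - 2560/13y - 777/52 → 109631/2704y + 328893/2704
  leading term y: subtract (37/216)·h_5 from 109631/2704y + 328893/2704 → 0
  remainder 0.

S(f_1,h_5): leading monomials are coprime, so the S-polynomial reduces to 0 (Buchberger's first criterion).
S(f_2,h_5): leading monomials are coprime, so the S-polynomial reduces to 0 (Buchberger's first criterion).
S(f_3,h_5): lcm = xy. S = -11x + 3y^2 - 6y - 100.
  leading term x: subtract (-11)·f_2 from -11x + 3y^2 - 6y - 100 → 3y^2 - 50y - 177
  leading term y^2: subtract (3/13)·h_4 from 3y^2 - 50y - 177 → -3179/52y - 9537/52
  leading term y: subtract (-41327/160002)·h_5 from -3179/52y - 9537/52 → 0
  remainder 0.

S(h_4,h_5): lcm = y^2. S = 37/52y + 111/52.
  leading term y: subtract (481/160002)·h_5 from 37/52y + 111/52 → 0
  remainder 0.

Every S-polynomial of the final basis reduces to 0, so we have a Gröbner basis.
Inter-reduce: drop elements whose leading term is divisible by another's, tail-reduce, and make monic.
Reduced Gröbner basis: {x + 5, y + 3}.

Elimination: the polynomial y + 3 lies in the elimination ideal for y, so y ∈ {-3}. For each such y, the remaining basis elements (now univariate) give the rest of the solution.
  y = -3: the earlier basis element becomes x + 5 = 0, giving x = -5 — point (-5, -3).

{(-5, -3)}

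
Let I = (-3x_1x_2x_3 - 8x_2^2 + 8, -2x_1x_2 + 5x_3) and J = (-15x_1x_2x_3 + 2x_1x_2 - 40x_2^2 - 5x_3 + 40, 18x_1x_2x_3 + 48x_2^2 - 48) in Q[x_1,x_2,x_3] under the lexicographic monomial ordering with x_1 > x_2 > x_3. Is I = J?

Since reduced Gröbner bases are canonical representatives of ideals under a given ordering, it suffices to compute and compare them.
Buchberger on the first generating set:
f_1 = -3x_1x_2x_3 - 8x_2^2 + 8, LT = x_1x_2x_3.
f_2 = -2x_1x_2 + 5x_3, LT = x_1x_2.

S(f_1,f_2): lcm = x_1x_2x_3. S = 8/3x_2^2 + 5/2x_3^2 - 8/3.
  leading term x_2^2: no divisor's leading term divides it; move 8/3x_2^2 to the remainder.
  leading term x_3^2: no divisor's leading term divides it; move 5/2x_3^2 to the remainder.
  leading term 1: no divisor's leading term divides it; move -8/3 to the remainder.
  remainder 8/3x_2^2 + 5/2x_3^2 - 8/3 ≠ 0; add g_3 = 8/3x_2^2 + 5/2x_3^2 - 8/3 to the basis.

S(f_1,g_3): lcm = x_1x_2^2x_3. S = -15/16x_1x_3^3 + x_1x_3 + 8/3x_2^3 - 8/3x_2.
  leading term x_1x_3^3: no divisor's leading term divides it; move -15/16x_1x_3^3 to the remainder.
  leading term x_1x_3: no divisor's leading term divides it; move x_1x_3 to the remainder.
  leading term x_2^3: subtract (x_2)·g_3 from 8/3x_2^3 - 8/3x_2 → -5/2x_2x_3^2
  leading term x_2x_3^2: no divisor's leading term divides it; move -5/2x_2x_3^2 to the remainder.
  remainder -15/16x_1x_3^3 + x_1x_3 - 5/2x_2x_3^2 ≠ 0; add g_4 = -15/16x_1x_3^3 + x_1x_3 - 5/2x_2x_3^2 to the basis.

S(f_2,g_3): lcm = x_1x_2^2. S = -15/16x_1x_3^2 + x_1 - 5/2x_2x_3.
  leading term x_1x_3^2: no divisor's leading term divides it; move -15/16x_1x_3^2 to the remainder.
  leading term x_1: no divisor's leading term divides it; move x_1 to the remainder.
  leading term x_2x_3: no divisor's leading term divides it; move -5/2x_2x_3 to the remainder.
  remainder -15/16x_1x_3^2 + x_1 - 5/2x_2x_3 ≠ 0; add g_5 = -15/16x_1x_3^2 + x_1 - 5/2x_2x_3 to the basis.

The other S-polynomials (S(f_1,g_4), S(f_2,g_4), S(g_3,g_4), S(f_1,g_5), S(f_2,g_5), S(g_3,g_5), S(g_4,g_5)) all reduce to 0 modulo the current basis, so we have a Gröbner basis.
Inter-reduce: drop elements whose leading term is divisible by another's, tail-reduce, and make monic.
Reduced Gröbner basis: {x_1x_2 - 5/2x_3, x_1x_3^2 - 16/15x_1 + 8/3x_2x_3, x_2^2 + 15/16x_3^2 - 1}.

Buchberger on the second generating set:
h_1 = -15x_1x_2x_3 + 2x_1x_2 - 40x_2^2 - 5x_3 + 40, LT = x_1x_2x_3.
h_2 = 18x_1x_2x_3 + 48x_2^2 - 48, LT = x_1x_2x_3.

S(h_1,h_2): lcm = x_1x_2x_3. S = -2/15x_1x_2 + 1/3x_3.
  leading term x_1x_2: no divisor's leading term divides it; move -2/15x_1x_2 to the remainder.
  leading term x_3: no divisor's leading term divides it; move 1/3x_3 to the remainder.
  remainder -2/15x_1x_2 + 1/3x_3 ≠ 0; add k_3 = -2/15x_1x_2 + 1/3x_3 to the basis.

S(h_1,k_3): lcm = x_1x_2x_3. S = -2/15x_1x_2 + 8/3x_2^2 + 5/2x_3^2 + 1/3x_3 - 8/3.
  leading term x_1x_2: subtract (1)·k_3 from -2/15x_1x_2 + 8/3x_2^2 + 5/2x_3^2 + 1/3x_3 - 8/3 → 8/3x_2^2 + 5/2x_3^2 - 8/3
  leading term x_2^2: no divisor's leading term divides it; move 8/3x_2^2 to the remainder.
  leading term x_3^2: no divisor's leading term divides it; move 5/2x_3^2 to the remainder.
  leading term 1: no divisor's leading term divides it; move -8/3 to the remainder.
  remainder 8/3x_2^2 + 5/2x_3^2 - 8/3 ≠ 0; add k_4 = 8/3x_2^2 + 5/2x_3^2 - 8/3 to the basis.

S(h_1,k_4): lcm = x_1x_2^2x_3. S = -2/15x_1x_2^2 - 15/16x_1x_3^3 + x_1x_3 + 8/3x_2^3 + 1/3x_2x_3 - 8/3x_2.
  leading term x_1x_2^2: subtract (x_2)·k_3 from -2/15x_1x_2^2 - 15/16x_1x_3^3 + x_1x_3 + 8/3x_2^3 + 1/3x_2x_3 - 8/3x_2 → -15/16x_1x_3^3 + x_1x_3 + 8/3x_2^3 - 8/3x_2
  leading term x_1x_3^3: no divisor's leading term divides it; move -15/16x_1x_3^3 to the remainder.
  leading term x_1x_3: no divisor's leading term divides it; move x_1x_3 to the remainder.
  leading term x_2^3: subtract (x_2)·k_4 from 8/3x_2^3 - 8/3x_2 → -5/2x_2x_3^2
  leading term x_2x_3^2: no divisor's leading term divides it; move -5/2x_2x_3^2 to the remainder.
  remainder -15/16x_1x_3^3 + x_1x_3 - 5/2x_2x_3^2 ≠ 0; add k_5 = -15/16x_1x_3^3 + x_1x_3 - 5/2x_2x_3^2 to the basis.

S(k_3,k_4): lcm = x_1x_2^2. S = -15/16x_1x_3^2 + x_1 - 5/2x_2x_3.
  leading term x_1x_3^2: no divisor's leading term divides it; move -15/16x_1x_3^2 to the remainder.
  leading term x_1: no divisor's leading term divides it; move x_1 to the remainder.
  leading term x_2x_3: no divisor's leading term divides it; move -5/2x_2x_3 to the remainder.
  remainder -15/16x_1x_3^2 + x_1 - 5/2x_2x_3 ≠ 0; add k_6 = -15/16x_1x_3^2 + x_1 - 5/2x_2x_3 to the basis.

The other S-polynomials (S(h_2,k_3), S(h_2,k_4), S(h_1,k_5), S(h_2,k_5), S(k_3,k_5), S(k_4,k_5), S(h_1,k_6), S(h_2,k_6), S(k_3,k_6), S(k_4,k_6), S(k_5,k_6)) all reduce to 0 modulo the current basis, so we have a Gröbner basis.
Inter-reduce: drop elements whose leading term is divisible by another's, tail-reduce, and make monic.
Reduced Gröbner basis: {x_1x_2 - 5/2x_3, x_1x_3^2 - 16/15x_1 + 8/3x_2x_3, x_2^2 + 15/16x_3^2 - 1}.

The two bases agree; hence the ideals are identical.

Yes, the ideals are equal.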